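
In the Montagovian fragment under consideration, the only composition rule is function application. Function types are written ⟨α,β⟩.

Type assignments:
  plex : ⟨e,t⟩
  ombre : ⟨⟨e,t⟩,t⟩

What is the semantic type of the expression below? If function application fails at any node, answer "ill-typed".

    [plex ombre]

t

[plex ombre]: ombre is ⟨⟨e,t⟩,t⟩, plex is ⟨e,t⟩; result t.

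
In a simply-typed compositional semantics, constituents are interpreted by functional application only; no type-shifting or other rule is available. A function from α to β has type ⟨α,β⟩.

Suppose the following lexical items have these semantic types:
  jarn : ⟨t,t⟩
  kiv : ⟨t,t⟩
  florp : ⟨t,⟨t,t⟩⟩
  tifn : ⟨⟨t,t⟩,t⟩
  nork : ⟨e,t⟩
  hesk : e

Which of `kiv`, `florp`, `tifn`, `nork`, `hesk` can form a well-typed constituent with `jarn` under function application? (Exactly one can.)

tifn

kiv : ⟨t,t⟩ — jarn needs t; kiv needs t; neither fits.
florp : ⟨t,⟨t,t⟩⟩ — jarn needs t; florp needs t; neither fits.
tifn — combines: tifn : ⟨⟨t,t⟩,t⟩ takes jarn : ⟨t,t⟩ as argument, giving t.
nork : ⟨e,t⟩ — jarn needs t; nork needs e; neither fits.
hesk : e — jarn needs t; hesk needs nothing (atomic); neither fits.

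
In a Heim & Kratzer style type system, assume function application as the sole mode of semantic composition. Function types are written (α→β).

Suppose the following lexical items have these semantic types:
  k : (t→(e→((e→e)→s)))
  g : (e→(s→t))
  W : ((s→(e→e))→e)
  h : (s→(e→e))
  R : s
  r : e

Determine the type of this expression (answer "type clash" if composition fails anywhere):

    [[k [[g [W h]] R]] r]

[W h]: functor W : ((s→(e→e))→e), argument h : (s→(e→e)); result e.
[g [W h]]: functor g : (e→(s→t)), argument [W h] : e; result (s→t).
[[g [W h]] R]: functor [g [W h]] : (s→t), argument R : s; result t.
[k [[g [W h]] R]]: functor k : (t→(e→((e→e)→s))), argument [[g [W h]] R] : t; result (e→((e→e)→s)).
[[k [[g [W h]] R]] r]: functor [k [[g [W h]] R]] : (e→((e→e)→s)), argument r : e; result ((e→e)→s).

((e→e)→s)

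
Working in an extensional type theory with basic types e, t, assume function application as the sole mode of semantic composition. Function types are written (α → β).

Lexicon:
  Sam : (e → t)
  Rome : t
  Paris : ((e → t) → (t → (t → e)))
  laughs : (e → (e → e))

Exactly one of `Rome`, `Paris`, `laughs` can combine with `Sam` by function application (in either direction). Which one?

Rome : t — no; Sam wants e, and Rome wants nothing (atomic).
Paris — combines: Paris : ((e → t) → (t → (t → e))) takes Sam : (e → t) as argument, giving (t → (t → e)).
laughs : (e → (e → e)) — no; Sam wants e, and laughs wants e.

Paris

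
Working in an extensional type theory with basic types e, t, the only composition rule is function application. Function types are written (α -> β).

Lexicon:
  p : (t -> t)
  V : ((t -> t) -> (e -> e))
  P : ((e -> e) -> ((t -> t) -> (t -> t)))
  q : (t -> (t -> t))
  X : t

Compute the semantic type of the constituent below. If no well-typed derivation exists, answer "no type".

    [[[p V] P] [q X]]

[p V] — V of type ((t -> t) -> (e -> e)) combines with p of type (t -> t): type (e -> e).
[[p V] P] — P of type ((e -> e) -> ((t -> t) -> (t -> t))) combines with [p V] of type (e -> e): type ((t -> t) -> (t -> t)).
[q X] — q of type (t -> (t -> t)) combines with X of type t: type (t -> t).
[[[p V] P] [q X]] — [[p V] P] of type ((t -> t) -> (t -> t)) combines with [q X] of type (t -> t): type (t -> t).

(t -> t)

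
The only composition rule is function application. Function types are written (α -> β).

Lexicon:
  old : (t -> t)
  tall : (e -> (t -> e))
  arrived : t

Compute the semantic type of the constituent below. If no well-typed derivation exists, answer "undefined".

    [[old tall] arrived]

undefined

[old tall]: (t -> t) with (e -> (t -> e)) — neither is a function whose domain matches the other; composition fails here.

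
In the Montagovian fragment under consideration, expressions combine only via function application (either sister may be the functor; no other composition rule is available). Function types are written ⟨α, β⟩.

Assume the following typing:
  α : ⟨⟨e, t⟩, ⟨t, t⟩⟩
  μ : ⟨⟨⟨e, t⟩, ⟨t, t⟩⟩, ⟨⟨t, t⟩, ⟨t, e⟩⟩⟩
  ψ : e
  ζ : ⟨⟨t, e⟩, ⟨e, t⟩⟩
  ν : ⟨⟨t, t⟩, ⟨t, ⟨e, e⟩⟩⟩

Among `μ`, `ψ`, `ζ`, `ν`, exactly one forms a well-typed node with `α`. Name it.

μ

μ — combines: μ : ⟨⟨⟨e, t⟩, ⟨t, t⟩⟩, ⟨⟨t, t⟩, ⟨t, e⟩⟩⟩ takes α : ⟨⟨e, t⟩, ⟨t, t⟩⟩ as argument, giving ⟨⟨t, t⟩, ⟨t, e⟩⟩.
ψ : e — neither side's domain matches the other.
ζ : ⟨⟨t, e⟩, ⟨e, t⟩⟩ — neither side's domain matches the other.
ν : ⟨⟨t, t⟩, ⟨t, ⟨e, e⟩⟩⟩ — neither side's domain matches the other.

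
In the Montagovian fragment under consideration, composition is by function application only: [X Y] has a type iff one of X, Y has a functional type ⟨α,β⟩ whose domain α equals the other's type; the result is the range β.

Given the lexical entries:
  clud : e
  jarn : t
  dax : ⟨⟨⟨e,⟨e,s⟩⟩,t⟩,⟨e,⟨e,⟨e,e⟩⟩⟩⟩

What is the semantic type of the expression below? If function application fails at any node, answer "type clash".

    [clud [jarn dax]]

type clash

[jarn dax]: t and ⟨⟨⟨e,⟨e,s⟩⟩,t⟩,⟨e,⟨e,⟨e,e⟩⟩⟩⟩ cannot combine by function application — type clash.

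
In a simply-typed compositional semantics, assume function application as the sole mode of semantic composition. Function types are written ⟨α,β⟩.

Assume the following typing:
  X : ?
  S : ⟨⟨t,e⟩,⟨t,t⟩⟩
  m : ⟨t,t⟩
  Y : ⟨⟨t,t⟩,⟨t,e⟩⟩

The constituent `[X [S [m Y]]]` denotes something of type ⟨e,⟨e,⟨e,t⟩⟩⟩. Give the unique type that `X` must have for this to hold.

⟨⟨t,t⟩,⟨e,⟨e,⟨e,t⟩⟩⟩⟩

[X [S [m Y]]] is required to be ⟨e,⟨e,⟨e,t⟩⟩⟩. [S [m Y]] : ⟨t,t⟩ cannot yield ⟨e,⟨e,⟨e,t⟩⟩⟩ as functor, so X : ⟨⟨t,t⟩,⟨e,⟨e,⟨e,t⟩⟩⟩⟩.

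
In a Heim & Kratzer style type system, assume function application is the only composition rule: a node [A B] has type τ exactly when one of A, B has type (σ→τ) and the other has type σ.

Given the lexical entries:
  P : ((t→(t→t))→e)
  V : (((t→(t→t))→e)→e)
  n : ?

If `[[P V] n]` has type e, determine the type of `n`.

At [[P V] n] (required: e): [P V] is e, which is not a function with range e; hence n is the functor — type (e→e).

(e→e)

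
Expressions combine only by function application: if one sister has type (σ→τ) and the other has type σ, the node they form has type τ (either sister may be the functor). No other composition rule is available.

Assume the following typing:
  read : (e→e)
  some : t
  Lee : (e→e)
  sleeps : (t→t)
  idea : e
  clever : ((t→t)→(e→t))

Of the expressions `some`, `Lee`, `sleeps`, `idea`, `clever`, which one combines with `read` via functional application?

idea

some : t — does not combine with read.
Lee : (e→e) — does not combine with read.
sleeps : (t→t) — does not combine with read.
idea — combines: read : (e→e) takes idea : e as argument, giving e.
clever : ((t→t)→(e→t)) — does not combine with read.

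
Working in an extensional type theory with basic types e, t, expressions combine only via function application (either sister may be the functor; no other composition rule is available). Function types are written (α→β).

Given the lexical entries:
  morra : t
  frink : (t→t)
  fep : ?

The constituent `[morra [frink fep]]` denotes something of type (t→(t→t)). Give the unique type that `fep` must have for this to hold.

((t→t)→(t→(t→(t→t))))

At [morra [frink fep]] (required: (t→(t→t))): morra is t, which is not a function with range (t→(t→t)); hence [frink fep] is the functor — type (t→(t→(t→t))).
At [frink fep] (required: (t→(t→(t→t)))): frink is (t→t), which is not a function with range (t→(t→(t→t))); hence fep is the functor — type ((t→t)→(t→(t→(t→t)))).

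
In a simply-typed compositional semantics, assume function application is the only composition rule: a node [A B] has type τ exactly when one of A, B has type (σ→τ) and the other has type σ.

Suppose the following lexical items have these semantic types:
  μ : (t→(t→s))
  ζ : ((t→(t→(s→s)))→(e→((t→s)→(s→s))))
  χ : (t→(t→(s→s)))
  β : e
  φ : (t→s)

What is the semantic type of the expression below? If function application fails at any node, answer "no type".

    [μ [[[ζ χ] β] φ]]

no type

[ζ χ] — ζ of type ((t→(t→(s→s)))→(e→((t→s)→(s→s)))) combines with χ of type (t→(t→(s→s))): type (e→((t→s)→(s→s))).
[[ζ χ] β] — [ζ χ] of type (e→((t→s)→(s→s))) combines with β of type e: type ((t→s)→(s→s)).
[[[ζ χ] β] φ] — [[ζ χ] β] of type ((t→s)→(s→s)) combines with φ of type (t→s): type (s→s).
[μ [[[ζ χ] β] φ]]: (t→(t→s)) and (s→s) cannot combine by function application — type clash.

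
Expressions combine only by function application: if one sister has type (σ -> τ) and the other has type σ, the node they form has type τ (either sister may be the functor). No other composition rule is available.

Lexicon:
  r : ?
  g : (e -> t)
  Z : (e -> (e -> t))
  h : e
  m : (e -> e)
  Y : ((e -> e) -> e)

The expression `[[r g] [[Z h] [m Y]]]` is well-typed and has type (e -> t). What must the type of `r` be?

((e -> t) -> (t -> (e -> t)))

For [[r g] [[Z h] [m Y]]] to have type (e -> t) with [[Z h] [m Y]] of type t, [r g] must be the function: [r g] : (t -> (e -> t)).
For [r g] to have type (t -> (e -> t)) with g of type (e -> t), r must be the function: r : ((e -> t) -> (t -> (e -> t))).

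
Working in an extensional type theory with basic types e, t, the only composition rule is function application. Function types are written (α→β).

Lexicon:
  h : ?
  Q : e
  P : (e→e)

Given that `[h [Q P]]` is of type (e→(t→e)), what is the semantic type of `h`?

(e→(e→(t→e)))

For [h [Q P]] to have type (e→(t→e)) with [Q P] of type e, h must be the function: h : (e→(e→(t→e))).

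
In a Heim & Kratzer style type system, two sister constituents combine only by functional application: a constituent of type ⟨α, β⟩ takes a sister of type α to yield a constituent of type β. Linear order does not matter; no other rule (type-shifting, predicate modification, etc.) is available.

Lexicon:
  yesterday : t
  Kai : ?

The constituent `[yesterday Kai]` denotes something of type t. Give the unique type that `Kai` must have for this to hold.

⟨t, t⟩

[yesterday Kai] is required to be t. yesterday : t cannot yield t as functor, so Kai : ⟨t, t⟩.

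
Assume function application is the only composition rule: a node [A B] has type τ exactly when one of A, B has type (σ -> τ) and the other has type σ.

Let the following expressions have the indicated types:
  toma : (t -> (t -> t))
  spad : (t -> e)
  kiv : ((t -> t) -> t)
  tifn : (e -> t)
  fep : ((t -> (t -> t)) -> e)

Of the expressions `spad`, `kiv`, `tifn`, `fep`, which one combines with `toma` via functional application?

spad : (t -> e) — neither side's domain matches the other.
kiv : ((t -> t) -> t) — neither side's domain matches the other.
tifn : (e -> t) — neither side's domain matches the other.
fep — combines: fep : ((t -> (t -> t)) -> e) takes toma : (t -> (t -> t)) as argument, giving e.

fep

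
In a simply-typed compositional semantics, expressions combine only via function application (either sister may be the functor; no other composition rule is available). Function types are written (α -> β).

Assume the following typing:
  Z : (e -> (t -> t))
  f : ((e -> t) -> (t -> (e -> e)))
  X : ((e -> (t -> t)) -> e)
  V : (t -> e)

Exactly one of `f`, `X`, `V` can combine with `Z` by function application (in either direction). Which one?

X

f : ((e -> t) -> (t -> (e -> e))) — does not combine with Z.
X — combines: X : ((e -> (t -> t)) -> e) takes Z : (e -> (t -> t)) as argument, giving e.
V : (t -> e) — does not combine with Z.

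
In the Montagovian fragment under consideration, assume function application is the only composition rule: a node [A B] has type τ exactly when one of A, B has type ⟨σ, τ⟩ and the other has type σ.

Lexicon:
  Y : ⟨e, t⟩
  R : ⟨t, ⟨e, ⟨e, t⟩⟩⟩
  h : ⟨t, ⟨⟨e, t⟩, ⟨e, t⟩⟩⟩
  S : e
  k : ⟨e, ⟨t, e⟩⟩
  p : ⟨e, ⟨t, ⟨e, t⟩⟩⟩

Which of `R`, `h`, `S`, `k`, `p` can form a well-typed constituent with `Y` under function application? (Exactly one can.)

R : ⟨t, ⟨e, ⟨e, t⟩⟩⟩ — Y needs e; R needs t; neither fits.
h : ⟨t, ⟨⟨e, t⟩, ⟨e, t⟩⟩⟩ — Y needs e; h needs t; neither fits.
S — combines: Y : ⟨e, t⟩ takes S : e as argument, giving t.
k : ⟨e, ⟨t, e⟩⟩ — Y needs e; k needs e; neither fits.
p : ⟨e, ⟨t, ⟨e, t⟩⟩⟩ — Y needs e; p needs e; neither fits.

S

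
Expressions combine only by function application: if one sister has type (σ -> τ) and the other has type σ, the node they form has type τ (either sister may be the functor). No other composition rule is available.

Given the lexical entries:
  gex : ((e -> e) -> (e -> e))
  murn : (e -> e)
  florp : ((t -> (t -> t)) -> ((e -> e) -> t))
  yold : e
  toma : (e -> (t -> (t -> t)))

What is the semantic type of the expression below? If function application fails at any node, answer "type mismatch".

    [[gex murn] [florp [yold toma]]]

t

[gex murn]: ((e -> e) -> (e -> e)) applied to (e -> e) yields (e -> e).
[yold toma]: (e -> (t -> (t -> t))) applied to e yields (t -> (t -> t)).
[florp [yold toma]]: ((t -> (t -> t)) -> ((e -> e) -> t)) applied to (t -> (t -> t)) yields ((e -> e) -> t).
[[gex murn] [florp [yold toma]]]: ((e -> e) -> t) applied to (e -> e) yields t.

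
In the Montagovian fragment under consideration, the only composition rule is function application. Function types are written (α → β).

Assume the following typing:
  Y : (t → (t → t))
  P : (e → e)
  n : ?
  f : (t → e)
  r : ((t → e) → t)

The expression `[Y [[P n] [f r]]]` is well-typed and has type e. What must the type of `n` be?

((e → e) → (t → ((t → (t → t)) → e)))

[Y [[P n] [f r]]] must have type e. The sister Y has type (t → (t → t)); that is not a function onto e, so [[P n] [f r]] must be the functor, of type ((t → (t → t)) → e).
[[P n] [f r]] must have type ((t → (t → t)) → e). The sister [f r] has type t; that is not a function onto ((t → (t → t)) → e), so [P n] must be the functor, of type (t → ((t → (t → t)) → e)).
[P n] must have type (t → ((t → (t → t)) → e)). The sister P has type (e → e); that is not a function onto (t → ((t → (t → t)) → e)), so n must be the functor, of type ((e → e) → (t → ((t → (t → t)) → e))).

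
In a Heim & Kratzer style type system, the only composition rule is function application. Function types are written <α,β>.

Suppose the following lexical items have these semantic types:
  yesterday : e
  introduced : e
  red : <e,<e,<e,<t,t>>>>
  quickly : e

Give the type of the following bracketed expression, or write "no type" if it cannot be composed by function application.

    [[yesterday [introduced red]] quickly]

At [introduced red], red : <e,<e,<e,<t,t>>>> takes introduced : e, giving <e,<e,<t,t>>>.
At [yesterday [introduced red]], [introduced red] : <e,<e,<t,t>>> takes yesterday : e, giving <e,<t,t>>.
At [[yesterday [introduced red]] quickly], [yesterday [introduced red]] : <e,<t,t>> takes quickly : e, giving <t,t>.

<t,t>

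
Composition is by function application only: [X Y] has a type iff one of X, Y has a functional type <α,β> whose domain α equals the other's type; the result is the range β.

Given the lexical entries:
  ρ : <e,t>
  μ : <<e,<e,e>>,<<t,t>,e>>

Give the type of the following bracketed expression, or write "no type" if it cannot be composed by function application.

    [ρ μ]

no type

[ρ μ]: <e,t> and <<e,<e,e>>,<<t,t>,e>> cannot combine by function application — type clash.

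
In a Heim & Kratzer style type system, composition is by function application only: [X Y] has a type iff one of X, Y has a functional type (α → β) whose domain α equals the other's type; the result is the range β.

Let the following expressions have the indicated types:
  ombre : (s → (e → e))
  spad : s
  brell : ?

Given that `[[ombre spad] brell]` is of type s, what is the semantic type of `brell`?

((e → e) → s)

[[ombre spad] brell] is required to be s. [ombre spad] : (e → e) cannot yield s as functor, so brell : ((e → e) → s).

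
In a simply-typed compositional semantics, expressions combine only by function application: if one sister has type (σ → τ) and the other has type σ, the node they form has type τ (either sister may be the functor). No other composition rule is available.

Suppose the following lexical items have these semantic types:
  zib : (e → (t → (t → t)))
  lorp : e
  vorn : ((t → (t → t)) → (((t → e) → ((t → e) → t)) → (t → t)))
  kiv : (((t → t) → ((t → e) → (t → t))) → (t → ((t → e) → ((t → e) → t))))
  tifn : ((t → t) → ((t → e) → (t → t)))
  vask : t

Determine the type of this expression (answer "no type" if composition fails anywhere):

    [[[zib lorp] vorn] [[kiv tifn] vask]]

(t → t)

At [zib lorp], zib : (e → (t → (t → t))) takes lorp : e, giving (t → (t → t)).
At [[zib lorp] vorn], vorn : ((t → (t → t)) → (((t → e) → ((t → e) → t)) → (t → t))) takes [zib lorp] : (t → (t → t)), giving (((t → e) → ((t → e) → t)) → (t → t)).
At [kiv tifn], kiv : (((t → t) → ((t → e) → (t → t))) → (t → ((t → e) → ((t → e) → t)))) takes tifn : ((t → t) → ((t → e) → (t → t))), giving (t → ((t → e) → ((t → e) → t))).
At [[kiv tifn] vask], [kiv tifn] : (t → ((t → e) → ((t → e) → t))) takes vask : t, giving ((t → e) → ((t → e) → t)).
At [[[zib lorp] vorn] [[kiv tifn] vask]], [[zib lorp] vorn] : (((t → e) → ((t → e) → t)) → (t → t)) takes [[kiv tifn] vask] : ((t → e) → ((t → e) → t)), giving (t → t).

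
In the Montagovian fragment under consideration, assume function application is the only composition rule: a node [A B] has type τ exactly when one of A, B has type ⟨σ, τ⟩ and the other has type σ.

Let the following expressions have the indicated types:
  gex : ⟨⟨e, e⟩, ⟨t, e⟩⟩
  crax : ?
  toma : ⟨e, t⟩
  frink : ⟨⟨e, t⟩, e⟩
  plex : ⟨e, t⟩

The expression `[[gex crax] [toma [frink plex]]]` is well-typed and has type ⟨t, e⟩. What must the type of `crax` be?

For [[gex crax] [toma [frink plex]]] to have type ⟨t, e⟩ with [toma [frink plex]] of type t, [gex crax] must be the function: [gex crax] : ⟨t, ⟨t, e⟩⟩.
For [gex crax] to have type ⟨t, ⟨t, e⟩⟩ with gex of type ⟨⟨e, e⟩, ⟨t, e⟩⟩, crax must be the function: crax : ⟨⟨⟨e, e⟩, ⟨t, e⟩⟩, ⟨t, ⟨t, e⟩⟩⟩.

⟨⟨⟨e, e⟩, ⟨t, e⟩⟩, ⟨t, ⟨t, e⟩⟩⟩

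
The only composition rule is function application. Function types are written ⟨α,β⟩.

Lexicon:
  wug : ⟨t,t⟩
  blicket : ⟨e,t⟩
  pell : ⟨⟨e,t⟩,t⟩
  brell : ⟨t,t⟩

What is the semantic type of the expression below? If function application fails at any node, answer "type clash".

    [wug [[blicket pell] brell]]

[blicket pell]: functor pell : ⟨⟨e,t⟩,t⟩, argument blicket : ⟨e,t⟩; result t.
[[blicket pell] brell]: functor brell : ⟨t,t⟩, argument [blicket pell] : t; result t.
[wug [[blicket pell] brell]]: functor wug : ⟨t,t⟩, argument [[blicket pell] brell] : t; result t.

t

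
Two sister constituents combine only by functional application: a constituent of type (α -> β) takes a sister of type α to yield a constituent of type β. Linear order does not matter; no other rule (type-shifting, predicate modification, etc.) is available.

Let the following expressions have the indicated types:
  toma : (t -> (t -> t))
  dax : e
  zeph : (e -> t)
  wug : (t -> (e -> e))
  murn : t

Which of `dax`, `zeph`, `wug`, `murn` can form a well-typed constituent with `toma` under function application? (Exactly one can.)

dax : e — does not combine with toma.
zeph : (e -> t) — does not combine with toma.
wug : (t -> (e -> e)) — does not combine with toma.
murn — combines: toma : (t -> (t -> t)) takes murn : t as argument, giving (t -> t).

murn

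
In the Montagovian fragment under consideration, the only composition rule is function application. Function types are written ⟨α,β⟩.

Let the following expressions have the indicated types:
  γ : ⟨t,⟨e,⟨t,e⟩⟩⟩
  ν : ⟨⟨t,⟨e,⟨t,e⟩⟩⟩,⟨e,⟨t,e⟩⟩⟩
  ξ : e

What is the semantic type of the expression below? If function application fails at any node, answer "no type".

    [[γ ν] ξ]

⟨t,e⟩

[γ ν]: ⟨⟨t,⟨e,⟨t,e⟩⟩⟩,⟨e,⟨t,e⟩⟩⟩ applied to ⟨t,⟨e,⟨t,e⟩⟩⟩ yields ⟨e,⟨t,e⟩⟩.
[[γ ν] ξ]: ⟨e,⟨t,e⟩⟩ applied to e yields ⟨t,e⟩.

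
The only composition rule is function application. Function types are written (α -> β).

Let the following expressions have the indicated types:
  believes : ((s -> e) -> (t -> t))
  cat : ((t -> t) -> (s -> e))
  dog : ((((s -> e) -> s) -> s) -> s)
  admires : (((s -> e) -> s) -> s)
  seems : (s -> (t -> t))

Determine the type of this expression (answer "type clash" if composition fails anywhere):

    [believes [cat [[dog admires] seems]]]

[dog admires]: ((((s -> e) -> s) -> s) -> s) applied to (((s -> e) -> s) -> s) yields s.
[[dog admires] seems]: (s -> (t -> t)) applied to s yields (t -> t).
[cat [[dog admires] seems]]: ((t -> t) -> (s -> e)) applied to (t -> t) yields (s -> e).
[believes [cat [[dog admires] seems]]]: ((s -> e) -> (t -> t)) applied to (s -> e) yields (t -> t).

(t -> t)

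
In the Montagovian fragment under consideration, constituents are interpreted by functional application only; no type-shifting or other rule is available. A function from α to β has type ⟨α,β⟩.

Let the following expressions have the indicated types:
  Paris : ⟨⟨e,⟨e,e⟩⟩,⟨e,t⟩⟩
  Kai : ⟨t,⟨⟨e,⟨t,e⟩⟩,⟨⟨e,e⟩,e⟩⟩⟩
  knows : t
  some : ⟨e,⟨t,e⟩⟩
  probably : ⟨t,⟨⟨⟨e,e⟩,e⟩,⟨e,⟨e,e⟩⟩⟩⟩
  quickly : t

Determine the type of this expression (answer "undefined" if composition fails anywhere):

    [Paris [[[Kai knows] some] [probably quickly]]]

[Kai knows] — Kai of type ⟨t,⟨⟨e,⟨t,e⟩⟩,⟨⟨e,e⟩,e⟩⟩⟩ combines with knows of type t: type ⟨⟨e,⟨t,e⟩⟩,⟨⟨e,e⟩,e⟩⟩.
[[Kai knows] some] — [Kai knows] of type ⟨⟨e,⟨t,e⟩⟩,⟨⟨e,e⟩,e⟩⟩ combines with some of type ⟨e,⟨t,e⟩⟩: type ⟨⟨e,e⟩,e⟩.
[probably quickly] — probably of type ⟨t,⟨⟨⟨e,e⟩,e⟩,⟨e,⟨e,e⟩⟩⟩⟩ combines with quickly of type t: type ⟨⟨⟨e,e⟩,e⟩,⟨e,⟨e,e⟩⟩⟩.
[[[Kai knows] some] [probably quickly]] — [probably quickly] of type ⟨⟨⟨e,e⟩,e⟩,⟨e,⟨e,e⟩⟩⟩ combines with [[Kai knows] some] of type ⟨⟨e,e⟩,e⟩: type ⟨e,⟨e,e⟩⟩.
[Paris [[[Kai knows] some] [probably quickly]]] — Paris of type ⟨⟨e,⟨e,e⟩⟩,⟨e,t⟩⟩ combines with [[[Kai knows] some] [probably quickly]] of type ⟨e,⟨e,e⟩⟩: type ⟨e,t⟩.

⟨e,t⟩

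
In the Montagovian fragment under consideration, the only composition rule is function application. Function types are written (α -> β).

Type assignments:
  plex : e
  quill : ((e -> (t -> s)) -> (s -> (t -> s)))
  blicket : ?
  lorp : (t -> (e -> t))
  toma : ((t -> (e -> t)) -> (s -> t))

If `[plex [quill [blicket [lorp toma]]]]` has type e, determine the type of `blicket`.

At [plex [quill [blicket [lorp toma]]]] (required: e): plex is e, which is not a function with range e; hence [quill [blicket [lorp toma]]] is the functor — type (e -> e).
At [quill [blicket [lorp toma]]] (required: (e -> e)): quill is ((e -> (t -> s)) -> (s -> (t -> s))), which is not a function with range (e -> e); hence [blicket [lorp toma]] is the functor — type (((e -> (t -> s)) -> (s -> (t -> s))) -> (e -> e)).
At [blicket [lorp toma]] (required: (((e -> (t -> s)) -> (s -> (t -> s))) -> (e -> e))): [lorp toma] is (s -> t), which is not a function with range (((e -> (t -> s)) -> (s -> (t -> s))) -> (e -> e)); hence blicket is the functor — type ((s -> t) -> (((e -> (t -> s)) -> (s -> (t -> s))) -> (e -> e))).

((s -> t) -> (((e -> (t -> s)) -> (s -> (t -> s))) -> (e -> e)))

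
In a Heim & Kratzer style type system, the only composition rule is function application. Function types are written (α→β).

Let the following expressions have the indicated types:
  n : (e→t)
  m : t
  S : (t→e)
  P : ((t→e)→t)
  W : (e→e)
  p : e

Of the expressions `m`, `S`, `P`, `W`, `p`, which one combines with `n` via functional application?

m : t — neither side's domain matches the other.
S : (t→e) — neither side's domain matches the other.
P : ((t→e)→t) — neither side's domain matches the other.
W : (e→e) — neither side's domain matches the other.
p — combines: n : (e→t) takes p : e as argument, giving t.

p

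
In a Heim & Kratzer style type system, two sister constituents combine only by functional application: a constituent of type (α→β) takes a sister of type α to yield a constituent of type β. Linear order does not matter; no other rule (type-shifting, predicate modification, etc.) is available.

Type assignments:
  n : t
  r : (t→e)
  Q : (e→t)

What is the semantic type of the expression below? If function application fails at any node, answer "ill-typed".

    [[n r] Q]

t

At [n r], r : (t→e) takes n : t, giving e.
At [[n r] Q], Q : (e→t) takes [n r] : e, giving t.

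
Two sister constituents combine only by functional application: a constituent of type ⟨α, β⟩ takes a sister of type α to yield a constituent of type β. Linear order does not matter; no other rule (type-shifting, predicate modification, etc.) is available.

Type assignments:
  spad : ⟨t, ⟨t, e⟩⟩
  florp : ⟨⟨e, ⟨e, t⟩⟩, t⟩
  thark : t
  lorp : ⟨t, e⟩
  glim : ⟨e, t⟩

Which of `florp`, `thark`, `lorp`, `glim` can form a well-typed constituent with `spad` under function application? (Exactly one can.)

florp : ⟨⟨e, ⟨e, t⟩⟩, t⟩ — does not combine with spad.
thark — combines: spad : ⟨t, ⟨t, e⟩⟩ takes thark : t as argument, giving ⟨t, e⟩.
lorp : ⟨t, e⟩ — does not combine with spad.
glim : ⟨e, t⟩ — does not combine with spad.

thark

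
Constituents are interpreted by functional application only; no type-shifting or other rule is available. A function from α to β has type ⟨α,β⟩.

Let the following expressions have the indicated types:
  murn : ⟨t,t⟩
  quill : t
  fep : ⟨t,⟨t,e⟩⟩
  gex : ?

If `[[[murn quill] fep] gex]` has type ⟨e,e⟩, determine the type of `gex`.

⟨⟨t,e⟩,⟨e,e⟩⟩

[[[murn quill] fep] gex] must have type ⟨e,e⟩. The sister [[murn quill] fep] has type ⟨t,e⟩; that is not a function onto ⟨e,e⟩, so gex must be the functor, of type ⟨⟨t,e⟩,⟨e,e⟩⟩.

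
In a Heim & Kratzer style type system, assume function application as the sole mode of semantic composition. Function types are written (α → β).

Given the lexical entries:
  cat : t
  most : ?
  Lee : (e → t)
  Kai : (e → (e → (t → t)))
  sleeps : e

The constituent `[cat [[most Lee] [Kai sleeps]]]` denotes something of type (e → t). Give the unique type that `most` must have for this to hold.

[cat [[most Lee] [Kai sleeps]]] must have type (e → t). The sister cat has type t; that is not a function onto (e → t), so [[most Lee] [Kai sleeps]] must be the functor, of type (t → (e → t)).
[[most Lee] [Kai sleeps]] must have type (t → (e → t)). The sister [Kai sleeps] has type (e → (t → t)); that is not a function onto (t → (e → t)), so [most Lee] must be the functor, of type ((e → (t → t)) → (t → (e → t))).
[most Lee] must have type ((e → (t → t)) → (t → (e → t))). The sister Lee has type (e → t); that is not a function onto ((e → (t → t)) → (t → (e → t))), so most must be the functor, of type ((e → t) → ((e → (t → t)) → (t → (e → t)))).

((e → t) → ((e → (t → t)) → (t → (e → t))))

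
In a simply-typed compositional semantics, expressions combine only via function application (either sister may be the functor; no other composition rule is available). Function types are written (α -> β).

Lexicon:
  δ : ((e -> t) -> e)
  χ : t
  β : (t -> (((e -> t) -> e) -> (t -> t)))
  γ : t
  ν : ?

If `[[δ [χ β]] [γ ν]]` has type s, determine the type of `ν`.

[[δ [χ β]] [γ ν]] is required to be s. [δ [χ β]] : (t -> t) cannot yield s as functor, so [γ ν] : ((t -> t) -> s).
[γ ν] is required to be ((t -> t) -> s). γ : t cannot yield ((t -> t) -> s) as functor, so ν : (t -> ((t -> t) -> s)).

(t -> ((t -> t) -> s))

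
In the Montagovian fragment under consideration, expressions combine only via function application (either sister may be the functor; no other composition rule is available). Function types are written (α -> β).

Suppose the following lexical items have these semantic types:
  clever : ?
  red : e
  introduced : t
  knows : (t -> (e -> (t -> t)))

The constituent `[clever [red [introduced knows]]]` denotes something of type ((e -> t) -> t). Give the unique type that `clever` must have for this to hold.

((t -> t) -> ((e -> t) -> t))

[clever [red [introduced knows]]] must have type ((e -> t) -> t). The sister [red [introduced knows]] has type (t -> t); that is not a function onto ((e -> t) -> t), so clever must be the functor, of type ((t -> t) -> ((e -> t) -> t)).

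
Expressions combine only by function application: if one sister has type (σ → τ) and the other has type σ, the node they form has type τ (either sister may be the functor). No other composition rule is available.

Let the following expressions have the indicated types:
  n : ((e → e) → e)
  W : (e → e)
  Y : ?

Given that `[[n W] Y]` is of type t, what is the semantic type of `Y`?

(e → t)

[[n W] Y] is required to be t. [n W] : e cannot yield t as functor, so Y : (e → t).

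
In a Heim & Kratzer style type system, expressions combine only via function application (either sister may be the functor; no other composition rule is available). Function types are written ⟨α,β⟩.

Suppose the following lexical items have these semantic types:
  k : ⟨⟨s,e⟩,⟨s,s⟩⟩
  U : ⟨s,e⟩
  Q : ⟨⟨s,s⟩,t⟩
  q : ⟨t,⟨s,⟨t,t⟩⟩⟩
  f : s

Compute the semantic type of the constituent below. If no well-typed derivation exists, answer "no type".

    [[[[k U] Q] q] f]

⟨t,t⟩

[k U]: k is ⟨⟨s,e⟩,⟨s,s⟩⟩, U is ⟨s,e⟩; result ⟨s,s⟩.
[[k U] Q]: Q is ⟨⟨s,s⟩,t⟩, [k U] is ⟨s,s⟩; result t.
[[[k U] Q] q]: q is ⟨t,⟨s,⟨t,t⟩⟩⟩, [[k U] Q] is t; result ⟨s,⟨t,t⟩⟩.
[[[[k U] Q] q] f]: [[[k U] Q] q] is ⟨s,⟨t,t⟩⟩, f is s; result ⟨t,t⟩.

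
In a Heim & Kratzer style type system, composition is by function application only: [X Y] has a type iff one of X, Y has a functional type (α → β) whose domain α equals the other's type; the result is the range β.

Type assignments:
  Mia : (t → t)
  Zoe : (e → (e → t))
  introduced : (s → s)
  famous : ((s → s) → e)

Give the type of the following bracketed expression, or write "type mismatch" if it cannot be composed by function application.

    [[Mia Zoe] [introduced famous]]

type mismatch

[Mia Zoe]: (t → t) with (e → (e → t)) — neither is a function whose domain matches the other; composition fails here.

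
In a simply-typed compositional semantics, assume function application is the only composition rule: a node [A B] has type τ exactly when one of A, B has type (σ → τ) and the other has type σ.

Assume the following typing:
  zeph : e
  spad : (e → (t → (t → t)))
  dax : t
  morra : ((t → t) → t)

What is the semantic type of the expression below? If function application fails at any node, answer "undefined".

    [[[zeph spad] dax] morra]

At [zeph spad], spad : (e → (t → (t → t))) takes zeph : e, giving (t → (t → t)).
At [[zeph spad] dax], [zeph spad] : (t → (t → t)) takes dax : t, giving (t → t).
At [[[zeph spad] dax] morra], morra : ((t → t) → t) takes [[zeph spad] dax] : (t → t), giving t.

t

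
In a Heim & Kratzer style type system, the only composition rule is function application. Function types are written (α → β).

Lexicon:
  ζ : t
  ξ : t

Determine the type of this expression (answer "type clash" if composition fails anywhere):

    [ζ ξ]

[ζ ξ]: t with t — neither is a function whose domain matches the other; composition fails here.

type clash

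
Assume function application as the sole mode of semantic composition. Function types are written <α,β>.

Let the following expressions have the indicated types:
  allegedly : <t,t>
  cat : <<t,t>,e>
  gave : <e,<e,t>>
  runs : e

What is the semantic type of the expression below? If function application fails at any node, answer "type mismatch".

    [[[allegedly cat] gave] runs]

t

[allegedly cat]: functor cat : <<t,t>,e>, argument allegedly : <t,t>; result e.
[[allegedly cat] gave]: functor gave : <e,<e,t>>, argument [allegedly cat] : e; result <e,t>.
[[[allegedly cat] gave] runs]: functor [[allegedly cat] gave] : <e,t>, argument runs : e; result t.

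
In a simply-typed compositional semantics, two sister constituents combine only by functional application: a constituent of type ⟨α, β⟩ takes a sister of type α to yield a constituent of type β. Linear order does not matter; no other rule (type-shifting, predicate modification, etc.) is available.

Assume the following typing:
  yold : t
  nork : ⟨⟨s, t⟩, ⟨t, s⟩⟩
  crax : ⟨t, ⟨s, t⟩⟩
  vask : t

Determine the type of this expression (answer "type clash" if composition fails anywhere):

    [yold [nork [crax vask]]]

[crax vask]: functor crax : ⟨t, ⟨s, t⟩⟩, argument vask : t; result ⟨s, t⟩.
[nork [crax vask]]: functor nork : ⟨⟨s, t⟩, ⟨t, s⟩⟩, argument [crax vask] : ⟨s, t⟩; result ⟨t, s⟩.
[yold [nork [crax vask]]]: functor [nork [crax vask]] : ⟨t, s⟩, argument yold : t; result s.

s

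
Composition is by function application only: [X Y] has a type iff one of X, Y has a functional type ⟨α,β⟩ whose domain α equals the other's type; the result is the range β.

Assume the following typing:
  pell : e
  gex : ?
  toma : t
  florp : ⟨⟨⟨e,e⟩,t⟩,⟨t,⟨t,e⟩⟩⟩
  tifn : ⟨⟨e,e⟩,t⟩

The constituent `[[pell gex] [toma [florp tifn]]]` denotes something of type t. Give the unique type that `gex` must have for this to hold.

For [[pell gex] [toma [florp tifn]]] to have type t with [toma [florp tifn]] of type ⟨t,e⟩, [pell gex] must be the function: [pell gex] : ⟨⟨t,e⟩,t⟩.
For [pell gex] to have type ⟨⟨t,e⟩,t⟩ with pell of type e, gex must be the function: gex : ⟨e,⟨⟨t,e⟩,t⟩⟩.

⟨e,⟨⟨t,e⟩,t⟩⟩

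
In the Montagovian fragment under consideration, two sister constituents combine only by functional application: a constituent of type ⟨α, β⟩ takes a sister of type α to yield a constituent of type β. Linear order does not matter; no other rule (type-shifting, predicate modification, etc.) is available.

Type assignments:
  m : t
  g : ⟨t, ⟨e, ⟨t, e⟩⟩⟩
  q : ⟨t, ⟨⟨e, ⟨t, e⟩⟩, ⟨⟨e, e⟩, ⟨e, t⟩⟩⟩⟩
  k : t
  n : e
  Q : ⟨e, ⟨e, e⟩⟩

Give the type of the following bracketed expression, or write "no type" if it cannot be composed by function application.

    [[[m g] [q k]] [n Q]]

⟨e, t⟩

[m g] — g of type ⟨t, ⟨e, ⟨t, e⟩⟩⟩ combines with m of type t: type ⟨e, ⟨t, e⟩⟩.
[q k] — q of type ⟨t, ⟨⟨e, ⟨t, e⟩⟩, ⟨⟨e, e⟩, ⟨e, t⟩⟩⟩⟩ combines with k of type t: type ⟨⟨e, ⟨t, e⟩⟩, ⟨⟨e, e⟩, ⟨e, t⟩⟩⟩.
[[m g] [q k]] — [q k] of type ⟨⟨e, ⟨t, e⟩⟩, ⟨⟨e, e⟩, ⟨e, t⟩⟩⟩ combines with [m g] of type ⟨e, ⟨t, e⟩⟩: type ⟨⟨e, e⟩, ⟨e, t⟩⟩.
[n Q] — Q of type ⟨e, ⟨e, e⟩⟩ combines with n of type e: type ⟨e, e⟩.
[[[m g] [q k]] [n Q]] — [[m g] [q k]] of type ⟨⟨e, e⟩, ⟨e, t⟩⟩ combines with [n Q] of type ⟨e, e⟩: type ⟨e, t⟩.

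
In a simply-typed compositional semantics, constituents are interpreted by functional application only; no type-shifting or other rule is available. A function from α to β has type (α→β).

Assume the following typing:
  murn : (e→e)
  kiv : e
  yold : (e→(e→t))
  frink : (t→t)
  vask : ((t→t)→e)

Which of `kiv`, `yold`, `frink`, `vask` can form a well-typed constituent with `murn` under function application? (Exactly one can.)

kiv

kiv — combines: murn : (e→e) takes kiv : e as argument, giving e.
yold : (e→(e→t)) — neither side's domain matches the other.
frink : (t→t) — neither side's domain matches the other.
vask : ((t→t)→e) — neither side's domain matches the other.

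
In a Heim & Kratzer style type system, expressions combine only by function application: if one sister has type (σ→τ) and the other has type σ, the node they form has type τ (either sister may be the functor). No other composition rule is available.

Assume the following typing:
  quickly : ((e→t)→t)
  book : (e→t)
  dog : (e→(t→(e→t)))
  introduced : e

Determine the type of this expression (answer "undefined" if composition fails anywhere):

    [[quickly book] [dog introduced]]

(e→t)

[quickly book]: quickly is ((e→t)→t), book is (e→t); result t.
[dog introduced]: dog is (e→(t→(e→t))), introduced is e; result (t→(e→t)).
[[quickly book] [dog introduced]]: [dog introduced] is (t→(e→t)), [quickly book] is t; result (e→t).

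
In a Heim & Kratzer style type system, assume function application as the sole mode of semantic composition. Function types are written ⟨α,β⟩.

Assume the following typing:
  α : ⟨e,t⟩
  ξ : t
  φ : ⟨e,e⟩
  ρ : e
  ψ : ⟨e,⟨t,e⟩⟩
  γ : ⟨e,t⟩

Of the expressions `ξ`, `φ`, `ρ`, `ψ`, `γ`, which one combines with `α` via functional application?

ξ : t — no; α wants e, and ξ wants nothing (atomic).
φ : ⟨e,e⟩ — no; α wants e, and φ wants e.
ρ — combines: α : ⟨e,t⟩ takes ρ : e as argument, giving t.
ψ : ⟨e,⟨t,e⟩⟩ — no; α wants e, and ψ wants e.
γ : ⟨e,t⟩ — no; α wants e, and γ wants e.

ρ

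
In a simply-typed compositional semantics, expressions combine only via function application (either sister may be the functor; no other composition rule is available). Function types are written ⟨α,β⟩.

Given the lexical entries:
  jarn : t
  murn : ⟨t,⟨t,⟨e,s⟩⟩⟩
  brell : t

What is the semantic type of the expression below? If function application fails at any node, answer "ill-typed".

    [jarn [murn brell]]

At [murn brell], murn : ⟨t,⟨t,⟨e,s⟩⟩⟩ takes brell : t, giving ⟨t,⟨e,s⟩⟩.
At [jarn [murn brell]], [murn brell] : ⟨t,⟨e,s⟩⟩ takes jarn : t, giving ⟨e,s⟩.

⟨e,s⟩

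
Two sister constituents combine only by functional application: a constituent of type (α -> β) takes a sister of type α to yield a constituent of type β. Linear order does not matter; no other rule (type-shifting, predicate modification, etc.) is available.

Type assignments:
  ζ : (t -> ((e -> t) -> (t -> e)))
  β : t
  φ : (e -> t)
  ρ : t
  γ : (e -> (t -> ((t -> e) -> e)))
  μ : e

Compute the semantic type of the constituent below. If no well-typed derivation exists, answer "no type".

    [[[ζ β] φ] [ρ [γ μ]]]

e

[ζ β]: (t -> ((e -> t) -> (t -> e))) applied to t yields ((e -> t) -> (t -> e)).
[[ζ β] φ]: ((e -> t) -> (t -> e)) applied to (e -> t) yields (t -> e).
[γ μ]: (e -> (t -> ((t -> e) -> e))) applied to e yields (t -> ((t -> e) -> e)).
[ρ [γ μ]]: (t -> ((t -> e) -> e)) applied to t yields ((t -> e) -> e).
[[[ζ β] φ] [ρ [γ μ]]]: ((t -> e) -> e) applied to (t -> e) yields e.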